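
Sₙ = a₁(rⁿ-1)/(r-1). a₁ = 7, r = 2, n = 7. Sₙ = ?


Sₙ = 7×(2^7 - 1)/(2 - 1)
= 7×(128 - 1)/1
= 7×127/1
= 889

S_7 = 889


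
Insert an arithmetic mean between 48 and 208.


AM = (48 + 208)/2 = 256/2 = 128

AM = 128


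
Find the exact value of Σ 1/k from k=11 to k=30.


Σₖ₌11^30 1/k = 1/11 + 1/12 + 1/13 + ... + 1/30
= 2482853440057/2329089562800
≈ 1.066

Sum = 2482853440057/2329089562800 ≈ 1.066


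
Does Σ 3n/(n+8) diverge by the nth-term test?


lim(n→∞) 3n/(n+8) = 3/1 = 3  (divide numerator and denominator by n)
lim aₙ = 3 ≠ 0 → series DIVERGES

Diverges (lim aₙ = 3 ≠ 0)


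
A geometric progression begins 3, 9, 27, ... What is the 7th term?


aₙ = a₁·r^(n-1)
= 3×3^6
= 3×729
= 2187

a_7 = 2187


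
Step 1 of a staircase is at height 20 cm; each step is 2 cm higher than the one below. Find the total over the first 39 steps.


aₙ = 20 + (39-1)×2 = 96
Sₙ = n(a₁+aₙ)/2 = 39×(20+96)/2
= 39×116/2 = 2262

S_39 = 2262


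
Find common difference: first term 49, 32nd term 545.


d = (aₙ - a₁)/(n-1)
= (545 - 49)/(32-1)
= 496/31 = 16

d = 16


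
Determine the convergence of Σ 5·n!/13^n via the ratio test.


aₙ = 5·n!/13^n
a_{n+1}/aₙ = (n+1)!/13^(n+1) × 13^n/n!  (constant 5 cancels)
= (n+1)/13
L = lim(n→∞) (n+1)/13 = ∞
L > 1 → series DIVERGES

Diverges (ratio test: L = ∞ > 1)


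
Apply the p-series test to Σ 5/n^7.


p-series test: Σ c/n^p converges if p > 1, diverges if p ≤ 1 (constant c > 0 doesn't affect convergence).
p = 7
7 > 1 → CONVERGES

Converges (p = 7 > 1)


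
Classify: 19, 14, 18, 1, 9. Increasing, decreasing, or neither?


Differences: -5, 4, -17, 8
Difference at position 2 is +4 (> 0) but position 1 is -5 (< 0) — sequence both rises and falls
→ NOT monotonic

Not monotonic


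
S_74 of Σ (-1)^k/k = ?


S = -1 + 1/2 - 1/3 + 1/4 - 1/5 + 1/6 - 1/7 + 1/8 ± ...
= -0.6864
(Full series converges to -ln(2) ≈ -0.6931)

S_74 = -0.6864


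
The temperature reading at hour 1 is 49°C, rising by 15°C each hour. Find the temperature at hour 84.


aₙ = a₁ + (n-1)d
= 49 + (84-1)×15
= 49 + 1245
= 1294

a_84 = 1294


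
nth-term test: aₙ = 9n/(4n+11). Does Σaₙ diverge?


lim(n→∞) 9n/(4n+11) = 9/4 = 9/4  (divide numerator and denominator by n)
lim aₙ = 9/4 ≠ 0 → series DIVERGES

Diverges (lim aₙ = 9/4 ≠ 0)


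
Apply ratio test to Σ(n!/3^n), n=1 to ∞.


aₙ = n!/3^n
a_{n+1}/aₙ = (n+1)!/3^(n+1) × 3^n/n!
= (n+1)/3
L = lim(n→∞) (n+1)/3 = ∞
L > 1 → series DIVERGES

Diverges (ratio test: L = ∞ > 1)


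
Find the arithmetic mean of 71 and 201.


AM = (71 + 201)/2 = 272/2 = 136

AM = 136


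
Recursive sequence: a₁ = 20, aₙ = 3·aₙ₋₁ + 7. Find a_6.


Computing step by step:
a_1 = 20
a_2 = 67
a_3 = 208
a_4 = 631
a_5 = 1900
a_6 = 5707


a_6 = 5707


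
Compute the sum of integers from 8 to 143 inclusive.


Σₖ₌8^143 k = Σₖ₌₁^143 k − Σₖ₌₁^7 k
= 143·144/2 − 7·8/2
= 10296 − 28 = 10268

Σk = 10268


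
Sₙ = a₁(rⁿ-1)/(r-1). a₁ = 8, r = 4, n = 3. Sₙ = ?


Sₙ = 8×(4^3 - 1)/(4 - 1)
= 8×(64 - 1)/3
= 8×63/3
= 168

S_3 = 168


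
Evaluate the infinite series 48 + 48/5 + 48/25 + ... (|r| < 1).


S∞ = a₁/(1-r) = 48/(1 - 1/5)
= 48/(4/5)
= 60

S∞ = 60


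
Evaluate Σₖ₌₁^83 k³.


n(n+1)/2 = 83×84/2 = 3486
Σk³ = 3486² = 12152196

Σk³ = 12152196


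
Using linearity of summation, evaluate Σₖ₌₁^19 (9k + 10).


Σ(9k+10) = 9·Σk + 10·n
= 9·190 + 10·19
= 1710 + 190 = 1900

Σ = 1900


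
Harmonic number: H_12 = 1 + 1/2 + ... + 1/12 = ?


H_12 = 1/1 + 1/2 + 1/3 + ... + 1/12
= 86021/27720
≈ 3.1032

H_12 = 86021/27720 ≈ 3.1032


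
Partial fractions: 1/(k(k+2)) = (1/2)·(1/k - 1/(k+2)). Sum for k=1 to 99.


1/(k(k+2)) = (1/2)·(1/k - 1/(k+2)) (partial fractions)
Telescoping: Σ = (1/2)·(1 + 1/2 - 1/100 - 1/101) = 14949/20200

Sum = 14949/20200


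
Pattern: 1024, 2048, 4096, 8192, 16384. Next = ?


Pattern: powers of 2: 2ⁿ
Terms: 1024, 2048, 4096, 8192, 16384
Next term = 32768

Next term = 32768


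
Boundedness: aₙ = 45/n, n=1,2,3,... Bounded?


a₁ = 45, a₂ = 45/2, a₃ = 45/3, ...
0 < aₙ ≤ 45 for all n ≥ 1
Lower bound: 0, Upper bound: 45
The sequence IS bounded

Bounded (0 < aₙ ≤ 45)


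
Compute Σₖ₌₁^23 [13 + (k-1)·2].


aₙ = 13 + (23-1)×2 = 57
Sₙ = n(a₁+aₙ)/2 = 23×(13+57)/2
= 23×70/2 = 805

S_23 = 805


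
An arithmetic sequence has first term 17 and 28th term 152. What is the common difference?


d = (aₙ - a₁)/(n-1)
= (152 - 17)/(28-1)
= 135/27 = 5

d = 5


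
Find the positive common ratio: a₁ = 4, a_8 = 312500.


r^(n-1) = aₙ/a₁
r^7 = 312500/4 = 78125
r = 78125^(1/7)
= 5

r = 5


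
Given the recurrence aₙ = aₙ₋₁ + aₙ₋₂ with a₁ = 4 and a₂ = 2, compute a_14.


Computing iteratively: 4, 2, 6, 8, 14, 22, 36, 58, 94, 152, 246, 398, ...
a_14 = 1042

a_14 = 1042


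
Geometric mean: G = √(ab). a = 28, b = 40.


GM = √(28×40) = √1120 = 33.4664

GM = 33.4664


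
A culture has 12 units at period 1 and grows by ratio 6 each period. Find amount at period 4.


aₙ = a₁·r^(n-1)
= 12×6^3
= 12×216
= 2592

a_4 = 2592


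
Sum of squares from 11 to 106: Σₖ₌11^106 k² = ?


Σₖ₌11^106 k² = Σₖ₌₁^106 k² − Σₖ₌₁^10 k²
= 106·107·213/6 − 10·11·21/6
= 402641 − 385 = 402256

Σk² = 402256


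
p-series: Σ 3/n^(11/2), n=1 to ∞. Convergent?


p-series test: Σ c/n^p converges if p > 1, diverges if p ≤ 1 (constant c > 0 doesn't affect convergence).
p = 11/2
11/2 > 1 → CONVERGES

Converges (p = 11/2 > 1)


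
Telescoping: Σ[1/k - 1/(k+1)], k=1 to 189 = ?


Telescoping: adjacent terms cancel.
= 1/1 - 1/190
= 1 - 1/190 = 189/190

Sum = 189/190


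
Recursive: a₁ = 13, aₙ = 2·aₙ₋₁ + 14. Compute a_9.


Computing step by step:
a_1 = 13
a_2 = 40
a_3 = 94
a_4 = 202
a_5 = 418
a_6 = 850
a_7 = 1714
a_8 = 3442
a_9 = 6898


a_9 = 6898


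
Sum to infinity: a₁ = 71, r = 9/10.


S∞ = a₁/(1-r) = 71/(1 - 9/10)
= 71/(1/10)
= 710

S∞ = 710


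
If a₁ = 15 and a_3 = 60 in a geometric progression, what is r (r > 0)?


r^(n-1) = aₙ/a₁
r^2 = 60/15 = 4
r = 4^(1/2)
= ±2; taking r > 0 gives r = 2

r = 2


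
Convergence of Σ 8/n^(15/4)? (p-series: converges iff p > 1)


p-series test: Σ c/n^p converges if p > 1, diverges if p ≤ 1 (constant c > 0 doesn't affect convergence).
p = 15/4
15/4 > 1 → CONVERGES

Converges (p = 15/4 > 1)


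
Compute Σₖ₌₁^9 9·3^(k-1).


Sₙ = 9×(3^9 - 1)/(3 - 1)
= 9×(19683 - 1)/2
= 9×19682/2
= 88569

S_9 = 88569


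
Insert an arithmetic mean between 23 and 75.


AM = (23 + 75)/2 = 98/2 = 49

AM = 49


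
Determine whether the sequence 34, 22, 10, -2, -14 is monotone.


Differences: -12, -12, -12, -12
All differences < 0 → strictly DECREASING

Monotonically decreasing


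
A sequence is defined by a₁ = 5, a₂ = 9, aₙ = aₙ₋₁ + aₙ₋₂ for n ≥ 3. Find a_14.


Computing iteratively: 5, 9, 14, 23, 37, 60, 97, 157, 254, 411, 665, 1076, ...
a_14 = 2817

a_14 = 2817


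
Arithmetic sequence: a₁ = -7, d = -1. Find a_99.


aₙ = a₁ + (n-1)d
= -7 + (99-1)×-1
= -7 - 98
= -105

a_99 = -105


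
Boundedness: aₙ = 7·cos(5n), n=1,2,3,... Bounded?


For all n, -1 ≤ cos(5n) ≤ 1, so -7 ≤ 7·cos(5n) ≤ 7
Lower bound: -7, Upper bound: 7
The sequence IS bounded

Bounded (-7 ≤ aₙ ≤ 7)


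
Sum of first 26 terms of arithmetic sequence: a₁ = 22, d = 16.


aₙ = 22 + (26-1)×16 = 422
Sₙ = n(a₁+aₙ)/2 = 26×(22+422)/2
= 26×444/2 = 5772

S_26 = 5772


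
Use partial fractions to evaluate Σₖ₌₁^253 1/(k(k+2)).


1/(k(k+2)) = (1/2)·(1/k - 1/(k+2)) (partial fractions)
Telescoping: Σ = (1/2)·(1 + 1/2 - 1/254 - 1/255) = 48323/64770

Sum = 48323/64770


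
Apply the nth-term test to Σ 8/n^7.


lim(n→∞) 8/n^7 = 0
lim aₙ = 0 → nth-term test is INCONCLUSIVE
(Need other tests; this is actually a convergent p-series with p=7 > 1)

Inconclusive (lim aₙ = 0; need another test)


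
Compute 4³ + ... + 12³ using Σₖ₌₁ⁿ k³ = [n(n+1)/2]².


Σₖ₌4^12 k³ = [12·13/2]² − [3·4/2]²
= 6084 − 36 = 6048

Σk³ = 6048


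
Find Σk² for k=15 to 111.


Σₖ₌15^111 k² = Σₖ₌₁^111 k² − Σₖ₌₁^14 k²
= 111·112·223/6 − 14·15·29/6
= 462056 − 1015 = 461041

Σk² = 461041


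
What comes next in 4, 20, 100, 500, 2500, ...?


Pattern: geometric (r=5)
Terms: 4, 20, 100, 500, 2500
Next term = 12500

Next term = 12500


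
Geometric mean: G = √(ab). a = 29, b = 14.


GM = √(29×14) = √406 = 20.1494

GM = 20.1494


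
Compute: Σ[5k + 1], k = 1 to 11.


Σ(5k+1) = 5·Σk + 1·n
= 5·66 + 1·11
= 330 + 11 = 341

Σ = 341


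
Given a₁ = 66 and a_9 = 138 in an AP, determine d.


d = (aₙ - a₁)/(n-1)
= (138 - 66)/(9-1)
= 72/8 = 9

d = 9


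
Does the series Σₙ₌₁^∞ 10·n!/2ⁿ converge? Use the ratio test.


aₙ = 10·n!/2^n
a_{n+1}/aₙ = (n+1)!/2^(n+1) × 2^n/n!  (constant 10 cancels)
= (n+1)/2
L = lim(n→∞) (n+1)/2 = ∞
L > 1 → series DIVERGES

Diverges (ratio test: L = ∞ > 1)


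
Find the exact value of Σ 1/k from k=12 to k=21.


Σₖ₌12^21 1/k = 1/12 + 1/13 + 1/14 + 1/15 + 1/16 + 1/17 + 1/18 + 1/19 + 1/20 + 1/21
= 13237037/21162960
≈ 0.6255

Sum = 13237037/21162960 ≈ 0.6255


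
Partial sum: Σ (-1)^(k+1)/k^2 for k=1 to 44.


S = 1 - 1/4 + 1/9 - 1/16 + 1/25 - 1/36 + 1/49 - 1/64 ± ...
= 0.8222
(Full series converges to +π²/12 ≈ +0.8225)

S_44 = 0.8222


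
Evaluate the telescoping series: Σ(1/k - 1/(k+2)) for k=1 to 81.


Telescoping with gap 2: two head and two tail terms survive.
= (1 + 1/2) - (1/82 + 1/83)
= 3/2 - 1/82 - 1/83 = 5022/3403

Sum = 5022/3403


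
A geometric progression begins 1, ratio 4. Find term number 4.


aₙ = a₁·r^(n-1)
= 1×4^3
= 1×64
= 64

a_4 = 64


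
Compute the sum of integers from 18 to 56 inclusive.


Σₖ₌18^56 k = Σₖ₌₁^56 k − Σₖ₌₁^17 k
= 56·57/2 − 17·18/2
= 1596 − 153 = 1443

Σk = 1443


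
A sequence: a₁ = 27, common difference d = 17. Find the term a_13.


aₙ = a₁ + (n-1)d
= 27 + (13-1)×17
= 27 + 204
= 231

a_13 = 231


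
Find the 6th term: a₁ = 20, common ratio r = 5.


aₙ = a₁·r^(n-1)
= 20×5^5
= 20×3125
= 62500

a_6 = 62500


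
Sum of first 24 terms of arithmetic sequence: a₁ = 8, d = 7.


aₙ = 8 + (24-1)×7 = 169
Sₙ = n(a₁+aₙ)/2 = 24×(8+169)/2
= 24×177/2 = 2124

S_24 = 2124


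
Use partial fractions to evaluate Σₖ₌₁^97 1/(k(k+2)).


1/(k(k+2)) = (1/2)·(1/k - 1/(k+2)) (partial fractions)
Telescoping: Σ = (1/2)·(1 + 1/2 - 1/98 - 1/99) = 3589/4851

Sum = 3589/4851


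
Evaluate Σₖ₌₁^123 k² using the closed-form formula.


n = 123
n(n+1)(2n+1)/6 = 123×124×247/6
= 3767244/6 = 627874

Σk² = 627874


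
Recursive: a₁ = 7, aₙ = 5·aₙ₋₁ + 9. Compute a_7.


Computing step by step:
a_1 = 7
a_2 = 44
a_3 = 229
a_4 = 1154
a_5 = 5779
a_6 = 28904
a_7 = 144529


a_7 = 144529


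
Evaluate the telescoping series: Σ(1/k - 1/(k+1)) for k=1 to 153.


Telescoping: adjacent terms cancel.
= 1/1 - 1/154
= 1 - 1/154 = 153/154

Sum = 153/154


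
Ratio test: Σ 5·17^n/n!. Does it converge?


aₙ = 5·17^n/n!
a_{n+1}/aₙ = 17^(n+1)/(n+1)! × n!/17^n  (constant 5 cancels)
= 17/(n+1)
L = lim(n→∞) 17/(n+1) = 0
L < 1 → series CONVERGES

Converges (ratio test: L = 0 < 1)


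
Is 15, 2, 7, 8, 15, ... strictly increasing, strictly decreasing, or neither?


Differences: -13, 5, 1, 7
Difference at position 2 is +5 (> 0) but position 1 is -13 (< 0) — sequence both rises and falls
→ NOT monotonic

Not monotonic


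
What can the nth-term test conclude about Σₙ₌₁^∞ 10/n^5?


lim(n→∞) 10/n^5 = 0
lim aₙ = 0 → nth-term test is INCONCLUSIVE
(Need other tests; this is actually a convergent p-series with p=5 > 1)

Inconclusive (lim aₙ = 0; need another test)


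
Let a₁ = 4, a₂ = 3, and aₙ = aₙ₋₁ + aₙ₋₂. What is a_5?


Computing iteratively: 4, 3, 7, 10, 17
a_5 = 17

a_5 = 17


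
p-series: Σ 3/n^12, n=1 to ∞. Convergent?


p-series test: Σ c/n^p converges if p > 1, diverges if p ≤ 1 (constant c > 0 doesn't affect convergence).
p = 12
12 > 1 → CONVERGES

Converges (p = 12 > 1)


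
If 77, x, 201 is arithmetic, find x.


AM = (77 + 201)/2 = 278/2 = 139

AM = 139


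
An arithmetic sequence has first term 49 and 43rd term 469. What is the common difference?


d = (aₙ - a₁)/(n-1)
= (469 - 49)/(43-1)
= 420/42 = 10

d = 10


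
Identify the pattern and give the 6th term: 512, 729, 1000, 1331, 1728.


Pattern: perfect cubes: n³
Terms: 512, 729, 1000, 1331, 1728
Next term = 2197

Next term = 2197


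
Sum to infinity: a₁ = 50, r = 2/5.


S∞ = a₁/(1-r) = 50/(1 - 2/5)
= 50/(3/5)
= 250/3

S∞ = 250/3


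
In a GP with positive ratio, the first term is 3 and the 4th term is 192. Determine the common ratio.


r^(n-1) = aₙ/a₁
r^3 = 192/3 = 64
r = 64^(1/3)
= 4

r = 4


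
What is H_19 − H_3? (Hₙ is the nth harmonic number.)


Σₖ₌4^19 1/k = 1/4 + 1/5 + 1/6 + ... + 1/19
= 133033679/77597520
≈ 1.7144

Sum = 133033679/77597520 ≈ 1.7144


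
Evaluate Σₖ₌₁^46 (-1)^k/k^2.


S = -1 + 1/4 - 1/9 + 1/16 - 1/25 + 1/36 - 1/49 + 1/64 ± ...
= -0.8222
(Full series converges to -π²/12 ≈ -0.8225)

S_46 = -0.8222


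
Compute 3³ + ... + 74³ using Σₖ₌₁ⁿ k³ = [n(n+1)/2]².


Σₖ₌3^74 k³ = [74·75/2]² − [2·3/2]²
= 7700625 − 9 = 7700616

Σk³ = 7700616


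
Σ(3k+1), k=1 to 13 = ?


Σ(3k+1) = 3·Σk + 1·n
= 3·91 + 1·13
= 273 + 13 = 286

Σ = 286


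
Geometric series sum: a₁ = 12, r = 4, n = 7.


Sₙ = 12×(4^7 - 1)/(4 - 1)
= 12×(16384 - 1)/3
= 12×16383/3
= 65532

S_7 = 65532


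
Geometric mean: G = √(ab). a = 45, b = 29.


GM = √(45×29) = √1305 = 36.1248

GM = 36.1248


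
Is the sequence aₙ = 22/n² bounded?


a₁ = 22, a₂ = 22/4, a₃ = 22/9, ...
0 < aₙ ≤ 22 for all n ≥ 1
The sequence IS bounded

Bounded (0 < aₙ ≤ 22)


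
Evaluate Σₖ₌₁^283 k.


n(n+1)/2 = 283×284/2 = 80372/2 = 40186

Σk = 40186


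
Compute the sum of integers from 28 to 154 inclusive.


Σₖ₌28^154 k = Σₖ₌₁^154 k − Σₖ₌₁^27 k
= 154·155/2 − 27·28/2
= 11935 − 378 = 11557

Σk = 11557


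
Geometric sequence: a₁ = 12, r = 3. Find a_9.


aₙ = a₁·r^(n-1)
= 12×3^8
= 12×6561
= 78732

a_9 = 78732


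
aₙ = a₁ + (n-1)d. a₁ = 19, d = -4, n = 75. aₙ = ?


aₙ = a₁ + (n-1)d
= 19 + (75-1)×-4
= 19 - 296
= -277

a_75 = -277


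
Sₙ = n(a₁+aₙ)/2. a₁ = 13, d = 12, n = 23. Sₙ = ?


aₙ = 13 + (23-1)×12 = 277
Sₙ = n(a₁+aₙ)/2 = 23×(13+277)/2
= 23×290/2 = 3335

S_23 = 3335


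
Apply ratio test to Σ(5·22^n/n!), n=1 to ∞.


aₙ = 5·22^n/n!
a_{n+1}/aₙ = 22^(n+1)/(n+1)! × n!/22^n  (constant 5 cancels)
= 22/(n+1)
L = lim(n→∞) 22/(n+1) = 0
L < 1 → series CONVERGES

Converges (ratio test: L = 0 < 1)


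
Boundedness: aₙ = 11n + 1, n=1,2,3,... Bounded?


aₙ = 11n + 1 → as n→∞, aₙ→∞
No finite upper bound exists
The sequence is UNBOUNDED

Unbounded (aₙ → ∞ as n → ∞)


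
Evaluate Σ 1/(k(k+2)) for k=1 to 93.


1/(k(k+2)) = (1/2)·(1/k - 1/(k+2)) (partial fractions)
Telescoping: Σ = (1/2)·(1 + 1/2 - 1/94 - 1/95) = 6603/8930

Sum = 6603/8930


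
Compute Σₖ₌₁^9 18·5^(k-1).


Sₙ = 18×(5^9 - 1)/(5 - 1)
= 18×(1953125 - 1)/4
= 18×1953124/4
= 8789058

S_9 = 8789058


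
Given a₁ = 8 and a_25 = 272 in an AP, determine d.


d = (aₙ - a₁)/(n-1)
= (272 - 8)/(25-1)
= 264/24 = 11

d = 11


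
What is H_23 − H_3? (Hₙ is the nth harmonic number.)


Σₖ₌4^23 1/k = 1/4 + 1/5 + 1/6 + ... + 1/23
= 678544345/356948592
≈ 1.901

Sum = 678544345/356948592 ≈ 1.901


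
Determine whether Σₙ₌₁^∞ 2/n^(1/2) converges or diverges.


p-series test: Σ c/n^p converges if p > 1, diverges if p ≤ 1 (constant c > 0 doesn't affect convergence).
p = 1/2
1/2 ≤ 1 → DIVERGES

Diverges (p = 1/2 ≤ 1)


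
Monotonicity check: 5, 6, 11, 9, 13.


Differences: 1, 5, -2, 4
Difference at position 1 is +1 (> 0) but position 3 is -2 (< 0) — sequence both rises and falls
→ NOT monotonic

Not monotonic


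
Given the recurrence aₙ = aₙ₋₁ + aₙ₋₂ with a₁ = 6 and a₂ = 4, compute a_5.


Computing iteratively: 6, 4, 10, 14, 24
a_5 = 24

a_5 = 24


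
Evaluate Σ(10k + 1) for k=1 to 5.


Σ(10k+1) = 10·Σk + 1·n
= 10·15 + 1·5
= 150 + 5 = 155

Σ = 155


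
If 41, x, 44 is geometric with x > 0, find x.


GM = √(41×44) = √1804 = 42.4735

GM = 42.4735


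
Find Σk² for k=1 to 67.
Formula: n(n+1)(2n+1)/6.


n = 67
n(n+1)(2n+1)/6 = 67×68×135/6
= 615060/6 = 102510

Σk² = 102510


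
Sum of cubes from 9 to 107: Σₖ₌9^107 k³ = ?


Σₖ₌9^107 k³ = [107·108/2]² − [8·9/2]²
= 33385284 − 1296 = 33383988

Σk³ = 33383988


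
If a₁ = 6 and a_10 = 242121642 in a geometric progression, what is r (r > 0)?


r^(n-1) = aₙ/a₁
r^9 = 242121642/6 = 40353607
r = 40353607^(1/9)
= 7

r = 7


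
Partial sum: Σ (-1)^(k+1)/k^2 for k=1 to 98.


S = 1 - 1/4 + 1/9 - 1/16 + 1/25 - 1/36 + 1/49 - 1/64 ± ...
= 0.8224
(Full series converges to +π²/12 ≈ +0.8225)

S_98 = 0.8224


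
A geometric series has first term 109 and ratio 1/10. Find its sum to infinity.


S∞ = a₁/(1-r) = 109/(1 - 1/10)
= 109/(9/10)
= 1090/9

S∞ = 1090/9


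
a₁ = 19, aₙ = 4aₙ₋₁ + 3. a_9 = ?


Computing step by step:
a_1 = 19
a_2 = 79
a_3 = 319
a_4 = 1279
a_5 = 5119
a_6 = 20479
a_7 = 81919
a_8 = 327679
a_9 = 1310719


a_9 = 1310719


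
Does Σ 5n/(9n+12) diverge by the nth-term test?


lim(n→∞) 5n/(9n+12) = 5/9 = 5/9  (divide numerator and denominator by n)
lim aₙ = 5/9 ≠ 0 → series DIVERGES

Diverges (lim aₙ = 5/9 ≠ 0)


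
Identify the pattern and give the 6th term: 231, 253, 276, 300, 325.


Pattern: triangular numbers: n(n+1)/2
Terms: 231, 253, 276, 300, 325
Next term = 351

Next term = 351


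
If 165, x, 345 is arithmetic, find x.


AM = (165 + 345)/2 = 510/2 = 255

AM = 255


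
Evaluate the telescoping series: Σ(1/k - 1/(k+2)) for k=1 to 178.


Telescoping with gap 2: two head and two tail terms survive.
= (1 + 1/2) - (1/179 + 1/180)
= 3/2 - 1/179 - 1/180 = 47971/32220

Sum = 47971/32220


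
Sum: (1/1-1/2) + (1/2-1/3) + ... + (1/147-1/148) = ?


Telescoping: adjacent terms cancel.
= 1/1 - 1/148
= 1 - 1/148 = 147/148

Sum = 147/148


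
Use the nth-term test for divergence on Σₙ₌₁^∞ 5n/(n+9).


lim(n→∞) 5n/(n+9) = 5/1 = 5  (divide numerator and denominator by n)
lim aₙ = 5 ≠ 0 → series DIVERGES

Diverges (lim aₙ = 5 ≠ 0)


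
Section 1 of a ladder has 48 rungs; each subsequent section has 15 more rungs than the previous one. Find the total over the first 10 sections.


aₙ = 48 + (10-1)×15 = 183
Sₙ = n(a₁+aₙ)/2 = 10×(48+183)/2
= 10×231/2 = 1155

S_10 = 1155


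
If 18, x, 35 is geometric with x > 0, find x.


GM = √(18×35) = √630 = 25.0998

GM = 25.0998


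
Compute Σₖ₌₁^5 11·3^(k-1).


Sₙ = 11×(3^5 - 1)/(3 - 1)
= 11×(243 - 1)/2
= 11×242/2
= 1331

S_5 = 1331


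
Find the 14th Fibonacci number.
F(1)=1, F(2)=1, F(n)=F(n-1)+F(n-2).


Fibonacci sequence: 1, 1, 2, 3, 5, 8, 13, 21, 34, 55, 89, ...
F(14) = 377

F(14) = 377


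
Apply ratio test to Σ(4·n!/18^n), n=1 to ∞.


aₙ = 4·n!/18^n
a_{n+1}/aₙ = (n+1)!/18^(n+1) × 18^n/n!  (constant 4 cancels)
= (n+1)/18
L = lim(n→∞) (n+1)/18 = ∞
L > 1 → series DIVERGES

Diverges (ratio test: L = ∞ > 1)


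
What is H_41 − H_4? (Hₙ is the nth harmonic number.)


Σₖ₌5^41 1/k = 1/5 + 1/6 + 1/7 + ... + 1/41
= 44202362371332533/19914562703599200
≈ 2.2196

Sum = 44202362371332533/19914562703599200 ≈ 2.2196


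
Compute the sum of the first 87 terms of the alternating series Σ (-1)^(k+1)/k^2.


S = 1 - 1/4 + 1/9 - 1/16 + 1/25 - 1/36 + 1/49 - 1/64 ± ...
= 0.8225
(Full series converges to +π²/12 ≈ +0.8225)

S_87 = 0.8225


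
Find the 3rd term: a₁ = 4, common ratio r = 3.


aₙ = a₁·r^(n-1)
= 4×3^2
= 4×9
= 36

a_3 = 36


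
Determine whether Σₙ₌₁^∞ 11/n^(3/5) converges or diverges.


p-series test: Σ c/n^p converges if p > 1, diverges if p ≤ 1 (constant c > 0 doesn't affect convergence).
p = 3/5
3/5 ≤ 1 → DIVERGES

Diverges (p = 3/5 ≤ 1)


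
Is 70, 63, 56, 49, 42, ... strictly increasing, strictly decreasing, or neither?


Differences: -7, -7, -7, -7
All differences < 0 → strictly DECREASING

Monotonically decreasing


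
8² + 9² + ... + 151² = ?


Σₖ₌8^151 k² = Σₖ₌₁^151 k² − Σₖ₌₁^7 k²
= 151·152·303/6 − 7·8·15/6
= 1159076 − 140 = 1158936

Σk² = 1158936


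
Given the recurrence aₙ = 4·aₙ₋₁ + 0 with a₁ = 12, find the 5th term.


Computing step by step:
a_1 = 12
a_2 = 48
a_3 = 192
a_4 = 768
a_5 = 3072


a_5 = 3072


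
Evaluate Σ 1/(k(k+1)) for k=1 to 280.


1/(k(k+1)) = 1/k - 1/(k+1) (partial fractions)
Telescoping: Σ = 1 - 1/281 = 280/281

Sum = 280/281


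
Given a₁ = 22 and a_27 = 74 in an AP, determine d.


d = (aₙ - a₁)/(n-1)
= (74 - 22)/(27-1)
= 52/26 = 2

d = 2


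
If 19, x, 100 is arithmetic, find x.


AM = (19 + 100)/2 = 119/2 = 59.5

AM = 59.5


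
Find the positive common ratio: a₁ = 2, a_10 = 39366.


r^(n-1) = aₙ/a₁
r^9 = 39366/2 = 19683
r = 19683^(1/9)
= 3

r = 3


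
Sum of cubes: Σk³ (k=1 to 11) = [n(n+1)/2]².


n(n+1)/2 = 11×12/2 = 66
Σk³ = 66² = 4356

Σk³ = 4356


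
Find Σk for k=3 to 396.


Σₖ₌3^396 k = Σₖ₌₁^396 k − Σₖ₌₁^2 k
= 396·397/2 − 2·3/2
= 78606 − 3 = 78603

Σk = 78603


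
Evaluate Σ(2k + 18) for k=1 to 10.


Σ(2k+18) = 2·Σk + 18·n
= 2·55 + 18·10
= 110 + 180 = 290

Σ = 290


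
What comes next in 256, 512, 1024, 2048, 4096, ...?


Pattern: powers of 2: 2ⁿ
Terms: 256, 512, 1024, 2048, 4096
Next term = 8192

Next term = 8192


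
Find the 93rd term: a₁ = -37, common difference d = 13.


aₙ = a₁ + (n-1)d
= -37 + (93-1)×13
= -37 + 1196
= 1159

a_93 = 1159


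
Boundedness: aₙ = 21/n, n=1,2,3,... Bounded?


a₁ = 21, a₂ = 21/2, a₃ = 21/3, ...
0 < aₙ ≤ 21 for all n ≥ 1
Lower bound: 0, Upper bound: 21
The sequence IS bounded

Bounded (0 < aₙ ≤ 21)


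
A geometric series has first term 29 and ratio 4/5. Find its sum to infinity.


S∞ = a₁/(1-r) = 29/(1 - 4/5)
= 29/(1/5)
= 145

S∞ = 145


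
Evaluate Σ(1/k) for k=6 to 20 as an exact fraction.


Σₖ₌6^20 1/k = 1/6 + 1/7 + 1/8 + ... + 1/20
= 101994671/77597520
≈ 1.3144

Sum = 101994671/77597520 ≈ 1.3144


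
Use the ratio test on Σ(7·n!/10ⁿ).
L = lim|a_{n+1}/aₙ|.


aₙ = 7·n!/10^n
a_{n+1}/aₙ = (n+1)!/10^(n+1) × 10^n/n!  (constant 7 cancels)
= (n+1)/10
L = lim(n→∞) (n+1)/10 = ∞
L > 1 → series DIVERGES

Diverges (ratio test: L = ∞ > 1)


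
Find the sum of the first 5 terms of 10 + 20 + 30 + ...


aₙ = 10 + (5-1)×10 = 50
Sₙ = n(a₁+aₙ)/2 = 5×(10+50)/2
= 5×60/2 = 150

S_5 = 150


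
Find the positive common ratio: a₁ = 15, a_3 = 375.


r^(n-1) = aₙ/a₁
r^2 = 375/15 = 25
r = 25^(1/2)
= ±5; taking r > 0 gives r = 5

r = 5


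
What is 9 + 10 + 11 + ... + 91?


Σₖ₌9^91 k = Σₖ₌₁^91 k − Σₖ₌₁^8 k
= 91·92/2 − 8·9/2
= 4186 − 36 = 4150

Σk = 4150


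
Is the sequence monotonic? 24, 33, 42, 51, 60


Differences: 9, 9, 9, 9
All differences > 0 → strictly INCREASING

Monotonically increasing


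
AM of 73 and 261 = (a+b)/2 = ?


AM = (73 + 261)/2 = 334/2 = 167

AM = 167


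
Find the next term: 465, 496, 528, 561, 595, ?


Pattern: triangular numbers: n(n+1)/2
Terms: 465, 496, 528, 561, 595
Next term = 630

Next term = 630


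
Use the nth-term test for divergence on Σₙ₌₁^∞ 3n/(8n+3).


lim(n→∞) 3n/(8n+3) = 3/8 = 3/8  (divide numerator and denominator by n)
lim aₙ = 3/8 ≠ 0 → series DIVERGES

Diverges (lim aₙ = 3/8 ≠ 0)


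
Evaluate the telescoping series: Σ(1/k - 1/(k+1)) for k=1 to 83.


Telescoping: adjacent terms cancel.
= 1/1 - 1/84
= 1 - 1/84 = 83/84

Sum = 83/84


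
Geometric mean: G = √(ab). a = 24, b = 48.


GM = √(24×48) = √1152 = 33.9411

GM = 33.9411


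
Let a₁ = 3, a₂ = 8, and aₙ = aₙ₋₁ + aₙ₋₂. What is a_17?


Computing iteratively: 3, 8, 11, 19, 30, 49, 79, 128, 207, 335, 542, 877, ...
a_17 = 9726

a_17 = 9726


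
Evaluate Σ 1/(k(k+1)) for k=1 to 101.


1/(k(k+1)) = 1/k - 1/(k+1) (partial fractions)
Telescoping: Σ = 1 - 1/102 = 101/102

Sum = 101/102


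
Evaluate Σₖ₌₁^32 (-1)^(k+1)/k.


S = 1 - 1/2 + 1/3 - 1/4 + 1/5 - 1/6 + 1/7 - 1/8 ± ...
= 0.6778
(Full series converges to +ln(2) ≈ +0.6931)

S_32 = 0.6778


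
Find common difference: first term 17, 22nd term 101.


d = (aₙ - a₁)/(n-1)
= (101 - 17)/(22-1)
= 84/21 = 4

d = 4


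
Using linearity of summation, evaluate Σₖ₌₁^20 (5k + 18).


Σ(5k+18) = 5·Σk + 18·n
= 5·210 + 18·20
= 1050 + 360 = 1410

Σ = 1410


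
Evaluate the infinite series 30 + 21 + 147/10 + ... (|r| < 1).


S∞ = a₁/(1-r) = 30/(1 - 7/10)
= 30/(3/10)
= 100

S∞ = 100


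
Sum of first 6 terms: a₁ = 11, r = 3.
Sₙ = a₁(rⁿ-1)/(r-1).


Sₙ = 11×(3^6 - 1)/(3 - 1)
= 11×(729 - 1)/2
= 11×728/2
= 4004

S_6 = 4004


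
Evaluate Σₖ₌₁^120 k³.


n(n+1)/2 = 120×121/2 = 7260
Σk³ = 7260² = 52707600

Σk³ = 52707600


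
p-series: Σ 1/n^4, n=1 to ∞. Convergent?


p-series test: Σ c/n^p converges if p > 1, diverges if p ≤ 1 (constant c > 0 doesn't affect convergence).
p = 4
4 > 1 → CONVERGES

Converges (p = 4 > 1)


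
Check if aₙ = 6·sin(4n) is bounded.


For all n, -1 ≤ sin(4n) ≤ 1, so -6 ≤ 6·sin(4n) ≤ 6
Lower bound: -6, Upper bound: 6
The sequence IS bounded

Bounded (-6 ≤ aₙ ≤ 6)


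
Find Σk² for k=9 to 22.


Σₖ₌9^22 k² = Σₖ₌₁^22 k² − Σₖ₌₁^8 k²
= 22·23·45/6 − 8·9·17/6
= 3795 − 204 = 3591

Σk² = 3591


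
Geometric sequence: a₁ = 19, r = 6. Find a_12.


aₙ = a₁·r^(n-1)
= 19×6^11
= 19×362797056
= 6893144064

a_12 = 6893144064


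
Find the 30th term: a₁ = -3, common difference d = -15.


aₙ = a₁ + (n-1)d
= -3 + (30-1)×-15
= -3 - 435
= -438

a_30 = -438


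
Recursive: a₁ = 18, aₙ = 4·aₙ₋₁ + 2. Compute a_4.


Computing step by step:
a_1 = 18
a_2 = 74
a_3 = 298
a_4 = 1194


a_4 = 1194


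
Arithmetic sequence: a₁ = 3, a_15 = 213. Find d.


d = (aₙ - a₁)/(n-1)
= (213 - 3)/(15-1)
= 210/14 = 15

d = 15


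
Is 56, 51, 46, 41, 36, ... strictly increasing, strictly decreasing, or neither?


Differences: -5, -5, -5, -5
All differences < 0 → strictly DECREASING

Monotonically decreasing


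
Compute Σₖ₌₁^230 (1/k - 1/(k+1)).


Telescoping: adjacent terms cancel.
= 1/1 - 1/231
= 1 - 1/231 = 230/231

Sum = 230/231


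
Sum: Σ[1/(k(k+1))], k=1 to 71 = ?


1/(k(k+1)) = 1/k - 1/(k+1) (partial fractions)
Telescoping: Σ = 1 - 1/72 = 71/72

Sum = 71/72


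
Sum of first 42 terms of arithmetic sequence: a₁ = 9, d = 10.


aₙ = 9 + (42-1)×10 = 419
Sₙ = n(a₁+aₙ)/2 = 42×(9+419)/2
= 42×428/2 = 8988

S_42 = 8988


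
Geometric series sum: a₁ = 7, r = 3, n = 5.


Sₙ = 7×(3^5 - 1)/(3 - 1)
= 7×(243 - 1)/2
= 7×242/2
= 847

S_5 = 847


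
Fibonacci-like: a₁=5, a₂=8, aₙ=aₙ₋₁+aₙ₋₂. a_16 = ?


Computing iteratively: 5, 8, 13, 21, 34, 55, 89, 144, 233, 377, 610, 987, ...
a_16 = 6765

a_16 = 6765


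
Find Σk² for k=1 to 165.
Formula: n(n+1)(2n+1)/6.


n = 165
n(n+1)(2n+1)/6 = 165×166×331/6
= 9066090/6 = 1511015

Σk² = 1511015


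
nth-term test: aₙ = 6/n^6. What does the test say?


lim(n→∞) 6/n^6 = 0
lim aₙ = 0 → nth-term test is INCONCLUSIVE
(Need other tests; this is actually a convergent p-series with p=6 > 1)

Inconclusive (lim aₙ = 0; need another test)


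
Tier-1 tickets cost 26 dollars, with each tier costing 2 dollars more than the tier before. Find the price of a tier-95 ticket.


aₙ = a₁ + (n-1)d
= 26 + (95-1)×2
= 26 + 188
= 214

a_95 = 214


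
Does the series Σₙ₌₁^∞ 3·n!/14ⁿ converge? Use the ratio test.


aₙ = 3·n!/14^n
a_{n+1}/aₙ = (n+1)!/14^(n+1) × 14^n/n!  (constant 3 cancels)
= (n+1)/14
L = lim(n→∞) (n+1)/14 = ∞
L > 1 → series DIVERGES

Diverges (ratio test: L = ∞ > 1)


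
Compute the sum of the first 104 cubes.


n(n+1)/2 = 104×105/2 = 5460
Σk³ = 5460² = 29811600

Σk³ = 29811600


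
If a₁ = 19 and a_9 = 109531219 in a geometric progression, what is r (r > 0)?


r^(n-1) = aₙ/a₁
r^8 = 109531219/19 = 5764801
r = 5764801^(1/8)
= ±7; taking r > 0 gives r = 7

r = 7


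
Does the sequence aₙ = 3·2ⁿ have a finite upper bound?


aₙ = 3·2ⁿ → as n→∞, aₙ→∞ (since base 2 > 1)
No finite upper bound exists
The sequence is UNBOUNDED

Unbounded (aₙ → ∞ as n → ∞)


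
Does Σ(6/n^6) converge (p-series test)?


p-series test: Σ c/n^p converges if p > 1, diverges if p ≤ 1 (constant c > 0 doesn't affect convergence).
p = 6
6 > 1 → CONVERGES

Converges (p = 6 > 1)


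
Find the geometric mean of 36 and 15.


GM = √(36×15) = √540 = 23.2379

GM = 23.2379


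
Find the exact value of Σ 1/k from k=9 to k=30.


Σₖ₌9^30 1/k = 1/9 + 1/10 + 1/11 + ... + 1/30
= 2974550125537/2329089562800
≈ 1.2771

Sum = 2974550125537/2329089562800 ≈ 1.2771


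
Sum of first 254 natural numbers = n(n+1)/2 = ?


n(n+1)/2 = 254×255/2 = 64770/2 = 32385

Σk = 32385


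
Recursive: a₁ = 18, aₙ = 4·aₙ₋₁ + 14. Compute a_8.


Computing step by step:
a_1 = 18
a_2 = 86
a_3 = 358
a_4 = 1446
a_5 = 5798
a_6 = 23206
a_7 = 92838
a_8 = 371366


a_8 = 371366


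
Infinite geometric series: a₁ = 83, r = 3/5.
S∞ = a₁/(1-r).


S∞ = a₁/(1-r) = 83/(1 - 3/5)
= 83/(2/5)
= 415/2

S∞ = 415/2


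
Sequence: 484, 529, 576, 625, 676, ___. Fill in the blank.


Pattern: perfect squares: n²
Terms: 484, 529, 576, 625, 676
Next term = 729

Next term = 729


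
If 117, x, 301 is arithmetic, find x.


AM = (117 + 301)/2 = 418/2 = 209

AM = 209


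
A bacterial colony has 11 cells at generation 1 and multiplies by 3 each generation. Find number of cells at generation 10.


aₙ = a₁·r^(n-1)
= 11×3^9
= 11×19683
= 216513

a_10 = 216513


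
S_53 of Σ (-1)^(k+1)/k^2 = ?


S = 1 - 1/4 + 1/9 - 1/16 + 1/25 - 1/36 + 1/49 - 1/64 ± ...
= 0.8226
(Full series converges to +π²/12 ≈ +0.8225)

S_53 = 0.8226


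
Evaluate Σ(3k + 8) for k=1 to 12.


Σ(3k+8) = 3·Σk + 8·n
= 3·78 + 8·12
= 234 + 96 = 330

Σ = 330


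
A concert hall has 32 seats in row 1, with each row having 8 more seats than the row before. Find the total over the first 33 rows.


aₙ = 32 + (33-1)×8 = 288
Sₙ = n(a₁+aₙ)/2 = 33×(32+288)/2
= 33×320/2 = 5280

S_33 = 5280


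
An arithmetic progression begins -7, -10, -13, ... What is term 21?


aₙ = a₁ + (n-1)d
= -7 + (21-1)×-3
= -7 - 60
= -67

a_21 = -67


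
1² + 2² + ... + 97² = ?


n = 97
n(n+1)(2n+1)/6 = 97×98×195/6
= 1853670/6 = 308945

Σk² = 308945


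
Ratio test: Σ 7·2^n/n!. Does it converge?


aₙ = 7·2^n/n!
a_{n+1}/aₙ = 2^(n+1)/(n+1)! × n!/2^n  (constant 7 cancels)
= 2/(n+1)
L = lim(n→∞) 2/(n+1) = 0
L < 1 → series CONVERGES

Converges (ratio test: L = 0 < 1)


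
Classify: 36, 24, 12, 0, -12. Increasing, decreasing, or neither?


Differences: -12, -12, -12, -12
All differences < 0 → strictly DECREASING

Monotonically decreasing


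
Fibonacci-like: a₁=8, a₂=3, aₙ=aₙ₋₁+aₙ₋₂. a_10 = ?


Computing iteratively: 8, 3, 11, 14, 25, 39, 64, 103, 167, 270
a_10 = 270

a_10 = 270


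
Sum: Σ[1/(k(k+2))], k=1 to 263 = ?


1/(k(k+2)) = (1/2)·(1/k - 1/(k+2)) (partial fractions)
Telescoping: Σ = (1/2)·(1 + 1/2 - 1/264 - 1/265) = 104411/139920

Sum = 104411/139920


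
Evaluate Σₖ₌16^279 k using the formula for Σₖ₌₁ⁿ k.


Σₖ₌16^279 k = Σₖ₌₁^279 k − Σₖ₌₁^15 k
= 279·280/2 − 15·16/2
= 39060 − 120 = 38940

Σk = 38940


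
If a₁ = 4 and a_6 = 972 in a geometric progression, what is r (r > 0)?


r^(n-1) = aₙ/a₁
r^5 = 972/4 = 243
r = 243^(1/5)
= 3

r = 3


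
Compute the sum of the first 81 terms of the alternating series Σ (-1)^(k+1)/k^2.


S = 1 - 1/4 + 1/9 - 1/16 + 1/25 - 1/36 + 1/49 - 1/64 ± ...
= 0.8225
(Full series converges to +π²/12 ≈ +0.8225)

S_81 = 0.8225


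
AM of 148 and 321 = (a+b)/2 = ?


AM = (148 + 321)/2 = 469/2 = 234.5

AM = 234.5


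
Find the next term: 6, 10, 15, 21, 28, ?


Pattern: triangular numbers: n(n+1)/2
Terms: 6, 10, 15, 21, 28
Next term = 36

Next term = 36


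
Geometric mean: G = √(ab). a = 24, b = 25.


GM = √(24×25) = √600 = 24.4949

GM = 24.4949


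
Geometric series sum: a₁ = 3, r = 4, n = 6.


Sₙ = 3×(4^6 - 1)/(4 - 1)
= 3×(4096 - 1)/3
= 3×4095/3
= 4095

S_6 = 4095


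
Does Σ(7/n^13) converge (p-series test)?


p-series test: Σ c/n^p converges if p > 1, diverges if p ≤ 1 (constant c > 0 doesn't affect convergence).
p = 13
13 > 1 → CONVERGES

Converges (p = 13 > 1)


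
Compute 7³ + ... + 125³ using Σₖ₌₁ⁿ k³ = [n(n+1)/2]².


Σₖ₌7^125 k³ = [125·126/2]² − [6·7/2]²
= 62015625 − 441 = 62015184

Σk³ = 62015184


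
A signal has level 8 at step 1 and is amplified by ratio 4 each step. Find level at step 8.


aₙ = a₁·r^(n-1)
= 8×4^7
= 8×16384
= 131072

a_8 = 131072


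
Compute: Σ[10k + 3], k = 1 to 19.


Σ(10k+3) = 10·Σk + 3·n
= 10·190 + 3·19
= 1900 + 57 = 1957

Σ = 1957


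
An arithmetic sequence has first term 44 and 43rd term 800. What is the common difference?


d = (aₙ - a₁)/(n-1)
= (800 - 44)/(43-1)
= 756/42 = 18

d = 18


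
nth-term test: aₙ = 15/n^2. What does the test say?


lim(n→∞) 15/n^2 = 0
lim aₙ = 0 → nth-term test is INCONCLUSIVE
(Need other tests; this is actually a convergent p-series with p=2 > 1)

Inconclusive (lim aₙ = 0; need another test)


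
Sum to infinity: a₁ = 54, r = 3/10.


S∞ = a₁/(1-r) = 54/(1 - 3/10)
= 54/(7/10)
= 540/7

S∞ = 540/7


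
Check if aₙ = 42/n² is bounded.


a₁ = 42, a₂ = 42/4, a₃ = 42/9, ...
0 < aₙ ≤ 42 for all n ≥ 1
The sequence IS bounded

Bounded (0 < aₙ ≤ 42)


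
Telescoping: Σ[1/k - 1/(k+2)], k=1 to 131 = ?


Telescoping with gap 2: two head and two tail terms survive.
= (1 + 1/2) - (1/132 + 1/133)
= 3/2 - 1/132 - 1/133 = 26069/17556

Sum = 26069/17556


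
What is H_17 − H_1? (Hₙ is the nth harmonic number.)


Σₖ₌2^17 1/k = 1/2 + 1/3 + 1/4 + ... + 1/17
= 29889983/12252240
≈ 2.4396

Sum = 29889983/12252240 ≈ 2.4396


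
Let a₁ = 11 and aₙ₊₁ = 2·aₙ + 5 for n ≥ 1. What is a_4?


Computing step by step:
a_1 = 11
a_2 = 27
a_3 = 59
a_4 = 123


a_4 = 123


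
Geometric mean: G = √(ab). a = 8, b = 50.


GM = √(8×50) = √400 = 20

GM = 20


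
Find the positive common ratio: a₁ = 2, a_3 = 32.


r^(n-1) = aₙ/a₁
r^2 = 32/2 = 16
r = 16^(1/2)
= ±4; taking r > 0 gives r = 4

r = 4


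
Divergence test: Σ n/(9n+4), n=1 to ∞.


lim(n→∞) n/(9n+4) = 1/9 = 1/9  (divide numerator and denominator by n)
lim aₙ = 1/9 ≠ 0 → series DIVERGES

Diverges (lim aₙ = 1/9 ≠ 0)


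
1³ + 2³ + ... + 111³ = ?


n(n+1)/2 = 111×112/2 = 6216
Σk³ = 6216² = 38638656

Σk³ = 38638656


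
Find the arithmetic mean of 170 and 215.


AM = (170 + 215)/2 = 385/2 = 192.5

AM = 192.5


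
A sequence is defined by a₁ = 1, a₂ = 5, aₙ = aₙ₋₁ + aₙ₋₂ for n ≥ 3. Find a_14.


Computing iteratively: 1, 5, 6, 11, 17, 28, 45, 73, 118, 191, 309, 500, ...
a_14 = 1309

a_14 = 1309


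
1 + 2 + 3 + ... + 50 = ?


n(n+1)/2 = 50×51/2 = 2550/2 = 1275

Σk = 1275


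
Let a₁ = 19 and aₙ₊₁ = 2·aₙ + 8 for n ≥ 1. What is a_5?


Computing step by step:
a_1 = 19
a_2 = 46
a_3 = 100
a_4 = 208
a_5 = 424


a_5 = 424


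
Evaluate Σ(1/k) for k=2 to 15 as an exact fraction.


Σₖ₌2^15 1/k = 1/2 + 1/3 + 1/4 + ... + 1/15
= 835397/360360
≈ 2.3182

Sum = 835397/360360 ≈ 2.3182


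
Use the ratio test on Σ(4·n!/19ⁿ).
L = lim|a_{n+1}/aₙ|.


aₙ = 4·n!/19^n
a_{n+1}/aₙ = (n+1)!/19^(n+1) × 19^n/n!  (constant 4 cancels)
= (n+1)/19
L = lim(n→∞) (n+1)/19 = ∞
L > 1 → series DIVERGES

Diverges (ratio test: L = ∞ > 1)


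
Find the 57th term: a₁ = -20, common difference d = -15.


aₙ = a₁ + (n-1)d
= -20 + (57-1)×-15
= -20 - 840
= -860

a_57 = -860


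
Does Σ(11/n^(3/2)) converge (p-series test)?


p-series test: Σ c/n^p converges if p > 1, diverges if p ≤ 1 (constant c > 0 doesn't affect convergence).
p = 3/2
3/2 > 1 → CONVERGES

Converges (p = 3/2 > 1)


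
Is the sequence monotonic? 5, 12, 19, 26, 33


Differences: 7, 7, 7, 7
All differences > 0 → strictly INCREASING

Monotonically increasing


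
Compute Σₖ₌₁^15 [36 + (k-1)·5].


aₙ = 36 + (15-1)×5 = 106
Sₙ = n(a₁+aₙ)/2 = 15×(36+106)/2
= 15×142/2 = 1065

S_15 = 1065


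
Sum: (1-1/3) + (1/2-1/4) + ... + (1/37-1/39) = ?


Telescoping with gap 2: two head and two tail terms survive.
= (1 + 1/2) - (1/38 + 1/39)
= 3/2 - 1/38 - 1/39 = 1073/741

Sum = 1073/741


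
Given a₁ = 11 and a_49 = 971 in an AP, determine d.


d = (aₙ - a₁)/(n-1)
= (971 - 11)/(49-1)
= 960/48 = 20

d = 20


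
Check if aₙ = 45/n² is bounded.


a₁ = 45, a₂ = 45/4, a₃ = 45/9, ...
0 < aₙ ≤ 45 for all n ≥ 1
The sequence IS bounded

Bounded (0 < aₙ ≤ 45)


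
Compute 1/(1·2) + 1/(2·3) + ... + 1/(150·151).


1/(k(k+1)) = 1/k - 1/(k+1) (partial fractions)
Telescoping: Σ = 1 - 1/151 = 150/151

Sum = 150/151


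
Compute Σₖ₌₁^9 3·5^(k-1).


Sₙ = 3×(5^9 - 1)/(5 - 1)
= 3×(1953125 - 1)/4
= 3×1953124/4
= 1464843

S_9 = 1464843


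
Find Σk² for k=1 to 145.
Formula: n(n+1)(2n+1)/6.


n = 145
n(n+1)(2n+1)/6 = 145×146×291/6
= 6160470/6 = 1026745

Σk² = 1026745


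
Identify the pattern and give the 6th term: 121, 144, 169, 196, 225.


Pattern: perfect squares: n²
Terms: 121, 144, 169, 196, 225
Next term = 256

Next term = 256


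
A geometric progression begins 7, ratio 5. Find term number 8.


aₙ = a₁·r^(n-1)
= 7×5^7
= 7×78125
= 546875

a_8 = 546875


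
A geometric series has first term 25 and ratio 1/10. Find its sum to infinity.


S∞ = a₁/(1-r) = 25/(1 - 1/10)
= 25/(9/10)
= 250/9

S∞ = 250/9


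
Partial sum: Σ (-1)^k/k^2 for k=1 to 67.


S = -1 + 1/4 - 1/9 + 1/16 - 1/25 + 1/36 - 1/49 + 1/64 ± ...
= -0.8226
(Full series converges to -π²/12 ≈ -0.8225)

S_67 = -0.8226
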